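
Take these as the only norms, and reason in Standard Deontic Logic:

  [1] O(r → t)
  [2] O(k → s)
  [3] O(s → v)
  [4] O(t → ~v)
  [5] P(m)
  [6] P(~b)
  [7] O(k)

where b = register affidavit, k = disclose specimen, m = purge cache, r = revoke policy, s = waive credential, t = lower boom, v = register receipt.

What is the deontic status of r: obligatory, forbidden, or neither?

From premise 7 we have O(k).
Premise 2 is O(k → s); since O(k), deontic closure gives O(s).
Premise 3 is O(s → v); since O(s), deontic closure gives O(v).
Premise 4, O(t → ~v), contraposes to O(v → ~t); with O(v) we get O(~t).
Premise 1 is O(r → t); contrapositively O(~t → ~r). Since O(~t) holds, K gives O(~r).
Premises 5, 6 do not contribute to this derivation.
Thus O(~r), which is F(r): r is forbidden.

Forbidden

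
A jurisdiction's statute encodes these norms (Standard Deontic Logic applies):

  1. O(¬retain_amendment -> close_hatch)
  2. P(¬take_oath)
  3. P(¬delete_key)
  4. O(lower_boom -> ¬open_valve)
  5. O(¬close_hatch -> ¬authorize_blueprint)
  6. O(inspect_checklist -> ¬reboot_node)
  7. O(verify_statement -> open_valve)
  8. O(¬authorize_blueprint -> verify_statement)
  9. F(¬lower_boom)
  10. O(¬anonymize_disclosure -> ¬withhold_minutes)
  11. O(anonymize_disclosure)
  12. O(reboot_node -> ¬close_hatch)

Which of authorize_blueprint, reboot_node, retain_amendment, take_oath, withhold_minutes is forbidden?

reboot_node

Premise 9 is F(¬lower_boom), i.e. O(lower_boom).
From O(lower_boom) and premise 4, O(lower_boom -> ¬open_valve), we obtain O(¬open_valve).
Premise 7 is O(verify_statement -> open_valve); contrapositively O(¬open_valve -> ¬verify_statement). Since O(¬open_valve) holds, K gives O(¬verify_statement).
The contrapositive of premise 8 (O(¬authorize_blueprint -> verify_statement)) is O(¬verify_statement -> authorize_blueprint), and O(¬verify_statement) is already established, so O(authorize_blueprint).
Premise 5, O(¬close_hatch -> ¬authorize_blueprint), contraposes to O(authorize_blueprint -> close_hatch); with O(authorize_blueprint) we get O(close_hatch).
The contrapositive of premise 12 (O(reboot_node -> ¬close_hatch)) is O(close_hatch -> ¬reboot_node), and O(close_hatch) is already established, so O(¬reboot_node).
So O(¬reboot_node) holds, i.e. reboot_node is forbidden. None of the other listed options is forbidden under the premises.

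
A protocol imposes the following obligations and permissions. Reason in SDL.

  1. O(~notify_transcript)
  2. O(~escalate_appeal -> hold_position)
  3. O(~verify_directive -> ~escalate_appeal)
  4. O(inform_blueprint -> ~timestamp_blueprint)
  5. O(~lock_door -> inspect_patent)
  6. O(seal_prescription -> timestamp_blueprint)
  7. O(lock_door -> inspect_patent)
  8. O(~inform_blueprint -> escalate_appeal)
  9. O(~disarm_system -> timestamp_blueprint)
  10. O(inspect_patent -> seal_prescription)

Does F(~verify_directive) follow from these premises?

Yes

By case analysis on lock_door: premise 7 gives O(lock_door -> inspect_patent) and premise 5 gives O(~lock_door -> inspect_patent), so O(inspect_patent) either way.
From O(inspect_patent) and premise 10, O(inspect_patent -> seal_prescription), we obtain O(seal_prescription).
Premise 6 is O(seal_prescription -> timestamp_blueprint); since O(seal_prescription), deontic closure gives O(timestamp_blueprint).
Premise 4, O(inform_blueprint -> ~timestamp_blueprint), contraposes to O(timestamp_blueprint -> ~inform_blueprint); with O(timestamp_blueprint) we get O(~inform_blueprint).
From O(~inform_blueprint) and premise 8, O(~inform_blueprint -> escalate_appeal), we obtain O(escalate_appeal).
Premise 3, O(~verify_directive -> ~escalate_appeal), contraposes to O(escalate_appeal -> verify_directive); with O(escalate_appeal) we get O(verify_directive).
Premises 1, 2, 9 do not contribute to this derivation.
So O(verify_directive) holds, i.e. F(~verify_directive). The claim follows.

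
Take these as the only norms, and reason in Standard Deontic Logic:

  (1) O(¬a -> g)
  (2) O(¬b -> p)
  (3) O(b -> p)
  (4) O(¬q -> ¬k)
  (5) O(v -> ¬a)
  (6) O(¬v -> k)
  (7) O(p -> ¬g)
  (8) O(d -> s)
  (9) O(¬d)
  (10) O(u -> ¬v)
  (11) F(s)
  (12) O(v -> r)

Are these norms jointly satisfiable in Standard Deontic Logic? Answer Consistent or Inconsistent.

Premise 8 is O(d -> s), but O(d) is not derivable from the premises, so it does not yield O(s).
So O(s) is not derivable, and the apparent clash with O(¬s) does not arise.
A world satisfying every obligation exists (e.g. a=true, b=false, d=false, g=false, k=true, p=true, q=true, r=false, s=false, u=false, v=false); no atom is both obligatory and forbidden, so the set is consistent.

Consistent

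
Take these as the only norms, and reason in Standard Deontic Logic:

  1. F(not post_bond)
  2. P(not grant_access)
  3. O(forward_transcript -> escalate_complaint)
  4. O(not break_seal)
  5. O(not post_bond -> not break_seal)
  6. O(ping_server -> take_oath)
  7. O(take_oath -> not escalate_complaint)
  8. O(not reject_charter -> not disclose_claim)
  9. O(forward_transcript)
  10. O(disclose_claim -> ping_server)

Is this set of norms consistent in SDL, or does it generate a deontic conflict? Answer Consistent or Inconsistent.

Consistent

Premise 5 is O(not post_bond -> not break_seal); even if O(not break_seal) held, inferring O(not post_bond) would be affirming the consequent — invalid.
So O(not post_bond) is not derivable, and the apparent clash with O(post_bond) does not arise.
A world satisfying every obligation exists (e.g. break_seal=false, disclose_claim=false, escalate_complaint=true, forward_transcript=true, grant_access=false, ping_server=false, post_bond=true, reject_charter=false, take_oath=false); no atom is both obligatory and forbidden, so the set is consistent.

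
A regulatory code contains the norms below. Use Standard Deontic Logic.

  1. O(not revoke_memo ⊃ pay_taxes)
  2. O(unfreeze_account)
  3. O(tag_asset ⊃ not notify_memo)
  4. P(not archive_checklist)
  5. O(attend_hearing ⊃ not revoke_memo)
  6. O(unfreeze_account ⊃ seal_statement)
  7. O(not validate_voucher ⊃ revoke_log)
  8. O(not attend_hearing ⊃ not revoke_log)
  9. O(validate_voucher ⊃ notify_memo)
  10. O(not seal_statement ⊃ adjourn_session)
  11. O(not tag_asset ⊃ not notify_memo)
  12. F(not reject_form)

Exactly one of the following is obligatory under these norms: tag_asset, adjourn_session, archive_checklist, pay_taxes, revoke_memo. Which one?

pay_taxes

Premises 11 and 3 are O(not tag_asset ⊃ not notify_memo) and O(tag_asset ⊃ not notify_memo); every ideal world satisfies not tag_asset or tag_asset, so in either case not notify_memo holds — hence O(not notify_memo).
Premise 9 is O(validate_voucher ⊃ notify_memo); contrapositively O(not notify_memo ⊃ not validate_voucher). Since O(not notify_memo) holds, K gives O(not validate_voucher).
From O(not validate_voucher) and premise 7, O(not validate_voucher ⊃ revoke_log), we obtain O(revoke_log).
Premise 8, O(not attend_hearing ⊃ not revoke_log), contraposes to O(revoke_log ⊃ attend_hearing); with O(revoke_log) we get O(attend_hearing).
Premise 5 is O(attend_hearing ⊃ not revoke_memo); since O(attend_hearing), deontic closure gives O(not revoke_memo).
Premise 1 is O(not revoke_memo ⊃ pay_taxes); since O(not revoke_memo), deontic closure gives O(pay_taxes).
So O(pay_taxes) holds — pay_taxes is obligatory. None of the other listed options is made obligatory by any chain of premises.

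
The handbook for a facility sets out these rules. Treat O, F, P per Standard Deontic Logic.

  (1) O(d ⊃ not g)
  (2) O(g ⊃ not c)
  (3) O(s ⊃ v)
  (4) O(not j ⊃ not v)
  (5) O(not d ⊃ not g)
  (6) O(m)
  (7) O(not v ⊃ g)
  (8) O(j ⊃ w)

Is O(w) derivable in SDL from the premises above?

Premises 1 and 5 cover both cases: O(d ⊃ not g) and O(not d ⊃ not g). Since d ∨ not d is a tautology, O(not g) follows.
The contrapositive of premise 7 (O(not v ⊃ g)) is O(not g ⊃ v), and O(not g) is already established, so O(v).
The contrapositive of premise 4 (O(not j ⊃ not v)) is O(v ⊃ j), and O(v) is already established, so O(j).
Applying K to premise 8 (O(j ⊃ w)) and O(j) yields O(w).
Premises 2, 3, 6 do not contribute to this derivation.
So O(w) follows.

Yes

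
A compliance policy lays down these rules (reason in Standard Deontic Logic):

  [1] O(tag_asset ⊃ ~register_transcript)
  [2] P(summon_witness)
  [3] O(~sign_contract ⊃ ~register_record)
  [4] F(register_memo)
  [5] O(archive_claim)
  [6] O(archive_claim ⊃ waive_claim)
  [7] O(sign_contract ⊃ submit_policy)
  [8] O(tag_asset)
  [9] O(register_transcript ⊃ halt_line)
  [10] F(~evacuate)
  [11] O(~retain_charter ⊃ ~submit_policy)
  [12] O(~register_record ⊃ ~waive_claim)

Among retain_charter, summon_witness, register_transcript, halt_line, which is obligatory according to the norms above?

Premise 5 states O(archive_claim) outright.
With premise 6, O(archive_claim ⊃ waive_claim), the K-axiom yields O(waive_claim).
Premise 12, O(~register_record ⊃ ~waive_claim), contraposes to O(waive_claim ⊃ register_record); with O(waive_claim) we get O(register_record).
Premise 3, O(~sign_contract ⊃ ~register_record), contraposes to O(register_record ⊃ sign_contract); with O(register_record) we get O(sign_contract).
Applying K to premise 7 (O(sign_contract ⊃ submit_policy)) and O(sign_contract) yields O(submit_policy).
Premise 11, O(~retain_charter ⊃ ~submit_policy), contraposes to O(submit_policy ⊃ retain_charter); with O(submit_policy) we get O(retain_charter).
So O(retain_charter) holds — retain_charter is obligatory. None of the other listed options is made obligatory by any chain of premises.

retain_charter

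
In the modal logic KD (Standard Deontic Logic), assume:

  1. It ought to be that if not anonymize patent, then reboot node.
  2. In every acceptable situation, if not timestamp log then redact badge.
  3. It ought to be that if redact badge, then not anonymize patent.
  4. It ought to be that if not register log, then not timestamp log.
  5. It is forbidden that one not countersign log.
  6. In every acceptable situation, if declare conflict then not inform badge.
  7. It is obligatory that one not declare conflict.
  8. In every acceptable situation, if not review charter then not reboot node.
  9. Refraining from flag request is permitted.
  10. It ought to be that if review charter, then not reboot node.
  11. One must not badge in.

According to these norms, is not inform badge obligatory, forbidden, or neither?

Premise 6 is O(declare_conflict → ¬inform_badge), but O(declare_conflict) is not derivable from the premises, so it does not yield O(¬inform_badge).
No premise or chain of K-axiom applications forces O(¬inform_badge), and none forces O(inform_badge). So ¬inform_badge is neither obligatory nor forbidden under these norms.

Neither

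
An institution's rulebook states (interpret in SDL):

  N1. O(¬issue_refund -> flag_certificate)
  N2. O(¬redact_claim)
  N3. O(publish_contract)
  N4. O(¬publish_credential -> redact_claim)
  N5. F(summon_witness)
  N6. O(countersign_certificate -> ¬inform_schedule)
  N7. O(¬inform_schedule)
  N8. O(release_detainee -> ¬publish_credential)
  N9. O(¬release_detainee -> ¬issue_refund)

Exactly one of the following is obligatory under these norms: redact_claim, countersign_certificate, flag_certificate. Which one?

Premise 2 gives O(¬redact_claim).
Premise 4, O(¬publish_credential -> redact_claim), contraposes to O(¬redact_claim -> publish_credential); with O(¬redact_claim) we get O(publish_credential).
Premise 8 is O(release_detainee -> ¬publish_credential); contrapositively O(publish_credential -> ¬release_detainee). Since O(publish_credential) holds, K gives O(¬release_detainee).
Applying K to premise 9 (O(¬release_detainee -> ¬issue_refund)) and O(¬release_detainee) yields O(¬issue_refund).
With premise 1, O(¬issue_refund -> flag_certificate), the K-axiom yields O(flag_certificate).
So O(flag_certificate) holds — flag_certificate is obligatory. None of the other listed options is made obligatory by any chain of premises.

flag_certificate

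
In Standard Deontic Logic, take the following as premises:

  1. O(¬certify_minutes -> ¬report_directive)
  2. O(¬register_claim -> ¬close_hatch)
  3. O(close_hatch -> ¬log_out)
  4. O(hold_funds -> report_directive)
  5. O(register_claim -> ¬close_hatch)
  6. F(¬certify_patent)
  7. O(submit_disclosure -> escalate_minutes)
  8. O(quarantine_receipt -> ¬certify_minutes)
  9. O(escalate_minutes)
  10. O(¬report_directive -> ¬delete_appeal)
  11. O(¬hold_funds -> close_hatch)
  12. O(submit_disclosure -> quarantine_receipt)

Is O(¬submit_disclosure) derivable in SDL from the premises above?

Yes

Premises 2 and 5 are O(¬register_claim -> ¬close_hatch) and O(register_claim -> ¬close_hatch); every ideal world satisfies ¬register_claim or register_claim, so in either case ¬close_hatch holds — hence O(¬close_hatch).
The contrapositive of premise 11 (O(¬hold_funds -> close_hatch)) is O(¬close_hatch -> hold_funds), and O(¬close_hatch) is already established, so O(hold_funds).
From O(hold_funds) and premise 4, O(hold_funds -> report_directive), we obtain O(report_directive).
The contrapositive of premise 1 (O(¬certify_minutes -> ¬report_directive)) is O(report_directive -> certify_minutes), and O(report_directive) is already established, so O(certify_minutes).
The contrapositive of premise 8 (O(quarantine_receipt -> ¬certify_minutes)) is O(certify_minutes -> ¬quarantine_receipt), and O(certify_minutes) is already established, so O(¬quarantine_receipt).
Premise 12, O(submit_disclosure -> quarantine_receipt), contraposes to O(¬quarantine_receipt -> ¬submit_disclosure); with O(¬quarantine_receipt) we get O(¬submit_disclosure).
Premises 3, 6, 7, 9, 10 do not contribute to this derivation.
So O(¬submit_disclosure) follows.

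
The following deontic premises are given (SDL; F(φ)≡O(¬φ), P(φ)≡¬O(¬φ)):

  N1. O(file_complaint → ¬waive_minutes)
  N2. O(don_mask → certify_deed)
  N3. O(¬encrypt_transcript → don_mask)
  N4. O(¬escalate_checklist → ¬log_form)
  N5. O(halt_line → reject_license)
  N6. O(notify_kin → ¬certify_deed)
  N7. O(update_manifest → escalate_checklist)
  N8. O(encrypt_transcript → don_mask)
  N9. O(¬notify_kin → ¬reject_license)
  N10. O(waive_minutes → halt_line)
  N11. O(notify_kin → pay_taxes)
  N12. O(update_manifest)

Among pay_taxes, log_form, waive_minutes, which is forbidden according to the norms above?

By case analysis on encrypt_transcript: premise 8 gives O(encrypt_transcript → don_mask) and premise 3 gives O(¬encrypt_transcript → don_mask), so O(don_mask) either way.
From O(don_mask) and premise 2, O(don_mask → certify_deed), we obtain O(certify_deed).
Premise 6, O(notify_kin → ¬certify_deed), contraposes to O(certify_deed → ¬notify_kin); with O(certify_deed) we get O(¬notify_kin).
Applying K to premise 9 (O(¬notify_kin → ¬reject_license)) and O(¬notify_kin) yields O(¬reject_license).
The contrapositive of premise 5 (O(halt_line → reject_license)) is O(¬reject_license → ¬halt_line), and O(¬reject_license) is already established, so O(¬halt_line).
The contrapositive of premise 10 (O(waive_minutes → halt_line)) is O(¬halt_line → ¬waive_minutes), and O(¬halt_line) is already established, so O(¬waive_minutes).
So O(¬waive_minutes) holds, i.e. waive_minutes is forbidden. None of the other listed options is forbidden under the premises.

waive_minutes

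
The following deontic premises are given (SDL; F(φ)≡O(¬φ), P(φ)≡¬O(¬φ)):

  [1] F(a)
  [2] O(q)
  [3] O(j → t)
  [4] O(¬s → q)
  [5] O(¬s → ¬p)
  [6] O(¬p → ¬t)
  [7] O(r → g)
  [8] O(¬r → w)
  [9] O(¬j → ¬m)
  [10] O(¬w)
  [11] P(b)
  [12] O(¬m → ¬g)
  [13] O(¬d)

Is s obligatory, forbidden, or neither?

From premise 10 we have O(¬w).
Premise 8, O(¬r → w), contraposes to O(¬w → r); with O(¬w) we get O(r).
From O(r) and premise 7, O(r → g), we obtain O(g).
Premise 12 is O(¬m → ¬g); contrapositively O(g → m). Since O(g) holds, K gives O(m).
Premise 9, O(¬j → ¬m), contraposes to O(m → j); with O(m) we get O(j).
Applying K to premise 3 (O(j → t)) and O(j) yields O(t).
The contrapositive of premise 6 (O(¬p → ¬t)) is O(t → p), and O(t) is already established, so O(p).
The contrapositive of premise 5 (O(¬s → ¬p)) is O(p → s), and O(p) is already established, so O(s).
Premises 1, 2, 4, 11, 13 do not contribute to this derivation.
Hence s is obligatory.

Obligatory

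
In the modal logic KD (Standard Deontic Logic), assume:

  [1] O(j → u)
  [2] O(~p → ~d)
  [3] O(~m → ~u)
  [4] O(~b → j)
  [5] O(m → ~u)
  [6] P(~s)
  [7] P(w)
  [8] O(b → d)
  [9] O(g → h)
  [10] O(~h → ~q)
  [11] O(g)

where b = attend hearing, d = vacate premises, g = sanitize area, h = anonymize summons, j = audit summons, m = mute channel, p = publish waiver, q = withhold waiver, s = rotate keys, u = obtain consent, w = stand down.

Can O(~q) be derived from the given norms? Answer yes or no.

Premise 10 is O(~h → ~q), but O(~h) is not derivable from the premises, so it does not yield O(~q).
No other premise forces O(~q). An ideal world satisfying every premise can still have ~q false, so O(~q) is not derivable.

No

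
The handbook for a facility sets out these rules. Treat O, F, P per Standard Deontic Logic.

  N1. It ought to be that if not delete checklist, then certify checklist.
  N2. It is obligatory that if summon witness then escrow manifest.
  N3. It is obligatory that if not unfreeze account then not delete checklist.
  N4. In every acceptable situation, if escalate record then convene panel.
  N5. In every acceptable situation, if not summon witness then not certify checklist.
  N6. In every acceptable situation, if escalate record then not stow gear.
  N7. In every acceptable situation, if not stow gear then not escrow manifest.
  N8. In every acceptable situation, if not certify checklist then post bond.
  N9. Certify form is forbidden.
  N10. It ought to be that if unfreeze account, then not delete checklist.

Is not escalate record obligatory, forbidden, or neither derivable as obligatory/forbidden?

Premises 10 and 3 cover both cases: O(unfreeze_account → ¬delete_checklist) and O(¬unfreeze_account → ¬delete_checklist). Since unfreeze_account ∨ ¬unfreeze_account is a tautology, O(¬delete_checklist) follows.
Applying K to premise 1 (O(¬delete_checklist → certify_checklist)) and O(¬delete_checklist) yields O(certify_checklist).
The contrapositive of premise 5 (O(¬summon_witness → ¬certify_checklist)) is O(certify_checklist → summon_witness), and O(certify_checklist) is already established, so O(summon_witness).
From O(summon_witness) and premise 2, O(summon_witness → escrow_manifest), we obtain O(escrow_manifest).
Premise 7 is O(¬stow_gear → ¬escrow_manifest); contrapositively O(escrow_manifest → stow_gear). Since O(escrow_manifest) holds, K gives O(stow_gear).
Premise 6 is O(escalate_record → ¬stow_gear); contrapositively O(stow_gear → ¬escalate_record). Since O(stow_gear) holds, K gives O(¬escalate_record).
Premises 4, 8, 9 do not contribute to this derivation.
Hence ¬escalate_record is obligatory.

Obligatory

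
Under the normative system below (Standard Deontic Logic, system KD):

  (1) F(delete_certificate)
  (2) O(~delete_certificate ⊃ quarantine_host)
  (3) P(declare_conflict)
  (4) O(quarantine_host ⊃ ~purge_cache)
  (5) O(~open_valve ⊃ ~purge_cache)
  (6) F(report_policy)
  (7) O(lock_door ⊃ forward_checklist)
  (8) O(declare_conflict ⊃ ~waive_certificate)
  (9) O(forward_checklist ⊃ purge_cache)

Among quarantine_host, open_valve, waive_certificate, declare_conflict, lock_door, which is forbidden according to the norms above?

Premise 1 is F(delete_certificate), i.e. O(~delete_certificate).
Applying K to premise 2 (O(~delete_certificate ⊃ quarantine_host)) and O(~delete_certificate) yields O(quarantine_host).
Premise 4 is O(quarantine_host ⊃ ~purge_cache); since O(quarantine_host), deontic closure gives O(~purge_cache).
Premise 9, O(forward_checklist ⊃ purge_cache), contraposes to O(~purge_cache ⊃ ~forward_checklist); with O(~purge_cache) we get O(~forward_checklist).
Premise 7, O(lock_door ⊃ forward_checklist), contraposes to O(~forward_checklist ⊃ ~lock_door); with O(~forward_checklist) we get O(~lock_door).
So O(~lock_door) holds, i.e. lock_door is forbidden. None of the other listed options is forbidden under the premises.

lock_door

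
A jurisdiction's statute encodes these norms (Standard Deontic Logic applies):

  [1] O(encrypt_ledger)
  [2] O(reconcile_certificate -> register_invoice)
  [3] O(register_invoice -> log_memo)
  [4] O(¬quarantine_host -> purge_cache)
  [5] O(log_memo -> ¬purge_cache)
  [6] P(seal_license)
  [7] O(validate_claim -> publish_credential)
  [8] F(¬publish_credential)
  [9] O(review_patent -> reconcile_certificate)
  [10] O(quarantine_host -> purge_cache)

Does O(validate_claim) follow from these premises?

No

Premise 7 is O(validate_claim -> publish_credential); even if O(publish_credential) held, inferring O(validate_claim) would be affirming the consequent — invalid.
No other premise forces O(validate_claim). An ideal world satisfying every premise can still have validate_claim false, so O(validate_claim) is not derivable.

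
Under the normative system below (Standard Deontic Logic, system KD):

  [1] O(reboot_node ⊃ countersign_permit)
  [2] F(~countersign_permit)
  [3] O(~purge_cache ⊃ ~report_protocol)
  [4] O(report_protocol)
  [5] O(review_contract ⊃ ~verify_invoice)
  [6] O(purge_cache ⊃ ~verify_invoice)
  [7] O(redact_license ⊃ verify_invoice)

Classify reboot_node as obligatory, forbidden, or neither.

Neither

Premise 1 is O(reboot_node ⊃ countersign_permit); even if O(countersign_permit) held, inferring O(reboot_node) would be affirming the consequent — invalid.
No premise or chain of K-axiom applications forces O(reboot_node), and none forces O(~reboot_node). So reboot_node is neither obligatory nor forbidden under these norms.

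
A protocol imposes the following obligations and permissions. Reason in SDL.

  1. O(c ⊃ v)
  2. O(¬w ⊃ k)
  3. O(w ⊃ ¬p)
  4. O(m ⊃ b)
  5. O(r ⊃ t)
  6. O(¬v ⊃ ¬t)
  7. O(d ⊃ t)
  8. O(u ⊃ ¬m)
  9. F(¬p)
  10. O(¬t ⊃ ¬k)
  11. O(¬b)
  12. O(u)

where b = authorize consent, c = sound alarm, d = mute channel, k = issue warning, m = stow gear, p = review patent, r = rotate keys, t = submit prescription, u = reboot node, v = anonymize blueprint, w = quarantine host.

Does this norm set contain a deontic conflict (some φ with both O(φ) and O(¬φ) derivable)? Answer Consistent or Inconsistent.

Consistent

Premise 4 is O(m ⊃ b), but O(m) is not derivable from the premises, so it does not yield O(b).
So O(b) is not derivable, and the apparent clash with O(¬b) does not arise.
A world satisfying every obligation exists (e.g. b=false, c=false, d=false, k=true, m=false, p=true, r=false, t=true, u=true, v=true, w=false); no atom is both obligatory and forbidden, so the set is consistent.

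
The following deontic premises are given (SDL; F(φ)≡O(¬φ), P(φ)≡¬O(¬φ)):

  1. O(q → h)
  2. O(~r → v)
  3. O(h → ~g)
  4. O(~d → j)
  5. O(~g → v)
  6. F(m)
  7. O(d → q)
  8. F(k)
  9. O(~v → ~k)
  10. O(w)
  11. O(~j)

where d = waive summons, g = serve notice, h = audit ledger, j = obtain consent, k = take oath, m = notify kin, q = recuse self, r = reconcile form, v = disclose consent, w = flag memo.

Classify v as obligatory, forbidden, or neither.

Premise 11 gives O(~j).
Premise 4 is O(~d → j); contrapositively O(~j → d). Since O(~j) holds, K gives O(d).
With premise 7, O(d → q), the K-axiom yields O(q).
Premise 1 is O(q → h); since O(q), deontic closure gives O(h).
From O(h) and premise 3, O(h → ~g), we obtain O(~g).
Applying K to premise 5 (O(~g → v)) and O(~g) yields O(v).
Premises 2, 6, 8, 9, 10 do not contribute to this derivation.
Hence v is obligatory.

Obligatory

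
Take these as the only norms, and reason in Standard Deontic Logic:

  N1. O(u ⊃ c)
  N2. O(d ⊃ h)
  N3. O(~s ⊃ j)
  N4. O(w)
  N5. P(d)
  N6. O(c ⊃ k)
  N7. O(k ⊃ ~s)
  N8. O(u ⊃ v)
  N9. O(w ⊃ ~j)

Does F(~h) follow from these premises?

No

Premise 2 is O(d ⊃ h), but O(d) is not derivable from the premises (the permission P(d) asserts only ~O(~d), not O(d)), so it does not yield O(h).
No other premise forces O(h). An ideal world satisfying every premise can still have ~h true, so F(~h) is not derivable.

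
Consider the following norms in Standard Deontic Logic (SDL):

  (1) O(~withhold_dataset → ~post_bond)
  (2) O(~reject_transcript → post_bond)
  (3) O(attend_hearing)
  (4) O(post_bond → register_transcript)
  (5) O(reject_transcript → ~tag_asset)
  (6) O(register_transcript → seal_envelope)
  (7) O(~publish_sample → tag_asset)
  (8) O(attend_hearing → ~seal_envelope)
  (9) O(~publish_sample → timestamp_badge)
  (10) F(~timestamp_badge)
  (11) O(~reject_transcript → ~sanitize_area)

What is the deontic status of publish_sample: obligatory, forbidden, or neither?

Obligatory

From premise 3 we have O(attend_hearing).
Premise 8 is O(attend_hearing → ~seal_envelope); since O(attend_hearing), deontic closure gives O(~seal_envelope).
Premise 6 is O(register_transcript → seal_envelope); contrapositively O(~seal_envelope → ~register_transcript). Since O(~seal_envelope) holds, K gives O(~register_transcript).
Premise 4 is O(post_bond → register_transcript); contrapositively O(~register_transcript → ~post_bond). Since O(~register_transcript) holds, K gives O(~post_bond).
The contrapositive of premise 2 (O(~reject_transcript → post_bond)) is O(~post_bond → reject_transcript), and O(~post_bond) is already established, so O(reject_transcript).
From O(reject_transcript) and premise 5, O(reject_transcript → ~tag_asset), we obtain O(~tag_asset).
Premise 7, O(~publish_sample → tag_asset), contraposes to O(~tag_asset → publish_sample); with O(~tag_asset) we get O(publish_sample).
Premises 1, 9, 10, 11 do not contribute to this derivation.
Hence publish_sample is obligatory.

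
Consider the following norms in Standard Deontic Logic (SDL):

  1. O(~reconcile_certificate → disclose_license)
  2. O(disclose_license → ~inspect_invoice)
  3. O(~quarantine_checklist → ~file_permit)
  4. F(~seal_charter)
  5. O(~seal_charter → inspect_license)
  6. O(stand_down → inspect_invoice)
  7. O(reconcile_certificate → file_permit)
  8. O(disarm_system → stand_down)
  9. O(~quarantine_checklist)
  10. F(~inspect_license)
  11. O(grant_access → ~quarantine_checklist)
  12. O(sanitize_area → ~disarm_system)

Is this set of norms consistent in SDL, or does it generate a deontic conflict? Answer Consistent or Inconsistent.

Consistent

Premise 5 is O(~seal_charter → inspect_license); even if O(inspect_license) held, inferring O(~seal_charter) would be affirming the consequent — invalid.
So O(~seal_charter) is not derivable, and the apparent clash with O(seal_charter) does not arise.
A world satisfying every obligation exists (e.g. disarm_system=false, disclose_license=true, file_permit=false, grant_access=false, inspect_invoice=false, inspect_license=true, quarantine_checklist=false, reconcile_certificate=false, sanitize_area=false, seal_charter=true, stand_down=false); no atom is both obligatory and forbidden, so the set is consistent.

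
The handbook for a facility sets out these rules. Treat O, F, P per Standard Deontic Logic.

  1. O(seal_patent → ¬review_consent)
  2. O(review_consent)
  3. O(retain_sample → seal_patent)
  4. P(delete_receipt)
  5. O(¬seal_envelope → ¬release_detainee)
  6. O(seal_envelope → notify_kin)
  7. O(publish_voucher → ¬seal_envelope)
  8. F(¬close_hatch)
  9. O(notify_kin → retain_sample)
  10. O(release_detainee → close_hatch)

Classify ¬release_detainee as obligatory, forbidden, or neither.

Obligatory

Premise 2 states O(review_consent) outright.
Premise 1, O(seal_patent → ¬review_consent), contraposes to O(review_consent → ¬seal_patent); with O(review_consent) we get O(¬seal_patent).
Premise 3, O(retain_sample → seal_patent), contraposes to O(¬seal_patent → ¬retain_sample); with O(¬seal_patent) we get O(¬retain_sample).
Premise 9, O(notify_kin → retain_sample), contraposes to O(¬retain_sample → ¬notify_kin); with O(¬retain_sample) we get O(¬notify_kin).
Premise 6 is O(seal_envelope → notify_kin); contrapositively O(¬notify_kin → ¬seal_envelope). Since O(¬notify_kin) holds, K gives O(¬seal_envelope).
With premise 5, O(¬seal_envelope → ¬release_detainee), the K-axiom yields O(¬release_detainee).
Premises 4, 7, 8, 10 do not contribute to this derivation.
Hence ¬release_detainee is obligatory.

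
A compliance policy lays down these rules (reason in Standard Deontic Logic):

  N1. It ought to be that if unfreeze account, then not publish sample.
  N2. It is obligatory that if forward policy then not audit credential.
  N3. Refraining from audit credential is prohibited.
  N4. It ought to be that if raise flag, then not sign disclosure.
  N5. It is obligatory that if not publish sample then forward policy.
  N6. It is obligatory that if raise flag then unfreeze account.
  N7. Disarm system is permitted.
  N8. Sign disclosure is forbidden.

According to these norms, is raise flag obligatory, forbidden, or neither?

Premise 3, F(¬audit_credential), is equivalent to O(audit_credential).
Premise 2 is O(forward_policy → ¬audit_credential); contrapositively O(audit_credential → ¬forward_policy). Since O(audit_credential) holds, K gives O(¬forward_policy).
The contrapositive of premise 5 (O(¬publish_sample → forward_policy)) is O(¬forward_policy → publish_sample), and O(¬forward_policy) is already established, so O(publish_sample).
Premise 1, O(unfreeze_account → ¬publish_sample), contraposes to O(publish_sample → ¬unfreeze_account); with O(publish_sample) we get O(¬unfreeze_account).
Premise 6, O(raise_flag → unfreeze_account), contraposes to O(¬unfreeze_account → ¬raise_flag); with O(¬unfreeze_account) we get O(¬raise_flag).
Premises 4, 7, 8 do not contribute to this derivation.
Thus O(¬raise_flag), which is F(raise_flag): raise_flag is forbidden.

Forbidden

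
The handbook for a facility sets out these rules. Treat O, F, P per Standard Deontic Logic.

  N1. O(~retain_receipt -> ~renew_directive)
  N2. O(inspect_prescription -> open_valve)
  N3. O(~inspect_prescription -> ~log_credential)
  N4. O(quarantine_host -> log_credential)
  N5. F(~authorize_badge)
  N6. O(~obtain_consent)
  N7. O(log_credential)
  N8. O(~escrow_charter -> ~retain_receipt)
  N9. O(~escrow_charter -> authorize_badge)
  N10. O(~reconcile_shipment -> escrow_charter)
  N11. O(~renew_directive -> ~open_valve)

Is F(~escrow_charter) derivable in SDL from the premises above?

Premise 7 states O(log_credential) outright.
Premise 3 is O(~inspect_prescription -> ~log_credential); contrapositively O(log_credential -> inspect_prescription). Since O(log_credential) holds, K gives O(inspect_prescription).
From O(inspect_prescription) and premise 2, O(inspect_prescription -> open_valve), we obtain O(open_valve).
Premise 11 is O(~renew_directive -> ~open_valve); contrapositively O(open_valve -> renew_directive). Since O(open_valve) holds, K gives O(renew_directive).
Premise 1 is O(~retain_receipt -> ~renew_directive); contrapositively O(renew_directive -> retain_receipt). Since O(renew_directive) holds, K gives O(retain_receipt).
Premise 8, O(~escrow_charter -> ~retain_receipt), contraposes to O(retain_receipt -> escrow_charter); with O(retain_receipt) we get O(escrow_charter).
Premises 4, 5, 6, 9, 10 do not contribute to this derivation.
So O(escrow_charter) holds, i.e. F(~escrow_charter). The claim follows.

Yes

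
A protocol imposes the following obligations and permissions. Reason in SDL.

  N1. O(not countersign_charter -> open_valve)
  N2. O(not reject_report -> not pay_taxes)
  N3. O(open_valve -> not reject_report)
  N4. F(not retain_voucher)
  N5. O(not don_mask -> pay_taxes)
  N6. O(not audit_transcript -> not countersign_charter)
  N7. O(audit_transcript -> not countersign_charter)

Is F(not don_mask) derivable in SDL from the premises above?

Yes

By case analysis on audit_transcript: premise 7 gives O(audit_transcript -> not countersign_charter) and premise 6 gives O(not audit_transcript -> not countersign_charter), so O(not countersign_charter) either way.
Premise 1 is O(not countersign_charter -> open_valve); since O(not countersign_charter), deontic closure gives O(open_valve).
With premise 3, O(open_valve -> not reject_report), the K-axiom yields O(not reject_report).
Applying K to premise 2 (O(not reject_report -> not pay_taxes)) and O(not reject_report) yields O(not pay_taxes).
Premise 5 is O(not don_mask -> pay_taxes); contrapositively O(not pay_taxes -> don_mask). Since O(not pay_taxes) holds, K gives O(don_mask).
Premise 4 does not contribute to this derivation.
So O(don_mask) holds, i.e. F(not don_mask). The claim follows.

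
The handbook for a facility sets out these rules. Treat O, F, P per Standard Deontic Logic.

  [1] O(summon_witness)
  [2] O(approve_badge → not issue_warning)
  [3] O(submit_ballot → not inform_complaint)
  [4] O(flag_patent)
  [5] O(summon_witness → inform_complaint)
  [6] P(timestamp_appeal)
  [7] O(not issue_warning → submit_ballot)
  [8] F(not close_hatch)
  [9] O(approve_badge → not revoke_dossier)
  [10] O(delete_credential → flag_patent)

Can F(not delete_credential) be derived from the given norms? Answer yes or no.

Premise 10 is O(delete_credential → flag_patent); even if O(flag_patent) held, inferring O(delete_credential) would be affirming the consequent — invalid.
No other premise forces O(delete_credential). An ideal world satisfying every premise can still have not delete_credential true, so F(not delete_credential) is not derivable.

No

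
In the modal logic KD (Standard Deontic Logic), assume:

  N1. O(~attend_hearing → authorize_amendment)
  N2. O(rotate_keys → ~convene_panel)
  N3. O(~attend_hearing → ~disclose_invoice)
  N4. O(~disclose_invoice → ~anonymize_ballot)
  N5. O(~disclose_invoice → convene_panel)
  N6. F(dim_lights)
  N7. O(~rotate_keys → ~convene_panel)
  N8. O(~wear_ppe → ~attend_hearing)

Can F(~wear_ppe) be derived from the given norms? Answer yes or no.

Premises 2 and 7 cover both cases: O(rotate_keys → ~convene_panel) and O(~rotate_keys → ~convene_panel). Since rotate_keys ∨ ~rotate_keys is a tautology, O(~convene_panel) follows.
Premise 5 is O(~disclose_invoice → convene_panel); contrapositively O(~convene_panel → disclose_invoice). Since O(~convene_panel) holds, K gives O(disclose_invoice).
The contrapositive of premise 3 (O(~attend_hearing → ~disclose_invoice)) is O(disclose_invoice → attend_hearing), and O(disclose_invoice) is already established, so O(attend_hearing).
The contrapositive of premise 8 (O(~wear_ppe → ~attend_hearing)) is O(attend_hearing → wear_ppe), and O(attend_hearing) is already established, so O(wear_ppe).
Premises 1, 4, 6 do not contribute to this derivation.
So O(wear_ppe) holds, i.e. F(~wear_ppe). The claim follows.

Yes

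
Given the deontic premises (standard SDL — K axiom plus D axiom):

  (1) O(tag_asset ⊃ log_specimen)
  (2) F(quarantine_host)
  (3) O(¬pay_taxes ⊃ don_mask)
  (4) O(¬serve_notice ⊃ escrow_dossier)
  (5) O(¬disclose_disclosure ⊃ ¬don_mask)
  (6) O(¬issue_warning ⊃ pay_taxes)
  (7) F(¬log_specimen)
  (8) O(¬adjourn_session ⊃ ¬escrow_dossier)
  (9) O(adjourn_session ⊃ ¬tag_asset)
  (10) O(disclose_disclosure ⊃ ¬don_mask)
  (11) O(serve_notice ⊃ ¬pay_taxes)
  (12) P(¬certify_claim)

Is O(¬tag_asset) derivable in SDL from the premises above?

Yes

Premises 5 and 10 are O(¬disclose_disclosure ⊃ ¬don_mask) and O(disclose_disclosure ⊃ ¬don_mask); every ideal world satisfies ¬disclose_disclosure or disclose_disclosure, so in either case ¬don_mask holds — hence O(¬don_mask).
The contrapositive of premise 3 (O(¬pay_taxes ⊃ don_mask)) is O(¬don_mask ⊃ pay_taxes), and O(¬don_mask) is already established, so O(pay_taxes).
The contrapositive of premise 11 (O(serve_notice ⊃ ¬pay_taxes)) is O(pay_taxes ⊃ ¬serve_notice), and O(pay_taxes) is already established, so O(¬serve_notice).
Premise 4 is O(¬serve_notice ⊃ escrow_dossier); since O(¬serve_notice), deontic closure gives O(escrow_dossier).
Premise 8, O(¬adjourn_session ⊃ ¬escrow_dossier), contraposes to O(escrow_dossier ⊃ adjourn_session); with O(escrow_dossier) we get O(adjourn_session).
From O(adjourn_session) and premise 9, O(adjourn_session ⊃ ¬tag_asset), we obtain O(¬tag_asset).
Premises 1, 2, 6, 7, 12 do not contribute to this derivation.
So O(¬tag_asset) follows.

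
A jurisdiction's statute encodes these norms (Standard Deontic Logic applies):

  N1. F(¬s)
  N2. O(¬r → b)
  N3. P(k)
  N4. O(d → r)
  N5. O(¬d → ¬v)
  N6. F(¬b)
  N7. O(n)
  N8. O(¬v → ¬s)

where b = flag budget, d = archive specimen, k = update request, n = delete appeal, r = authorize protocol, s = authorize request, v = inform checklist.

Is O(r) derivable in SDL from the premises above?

Yes

Premise 1, F(¬s), is equivalent to O(s).
Premise 8 is O(¬v → ¬s); contrapositively O(s → v). Since O(s) holds, K gives O(v).
Premise 5 is O(¬d → ¬v); contrapositively O(v → d). Since O(v) holds, K gives O(d).
Applying K to premise 4 (O(d → r)) and O(d) yields O(r).
Premises 2, 3, 6, 7 do not contribute to this derivation.
So O(r) follows.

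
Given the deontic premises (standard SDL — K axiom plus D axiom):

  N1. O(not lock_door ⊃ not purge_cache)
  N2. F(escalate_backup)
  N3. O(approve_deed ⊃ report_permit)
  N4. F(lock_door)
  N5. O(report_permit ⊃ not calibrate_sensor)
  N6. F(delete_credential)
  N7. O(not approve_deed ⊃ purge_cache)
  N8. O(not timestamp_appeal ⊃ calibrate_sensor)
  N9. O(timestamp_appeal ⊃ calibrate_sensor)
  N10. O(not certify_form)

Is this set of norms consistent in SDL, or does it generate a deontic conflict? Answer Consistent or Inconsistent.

By case analysis on not timestamp_appeal: premise 8 gives O(not timestamp_appeal ⊃ calibrate_sensor) and premise 9 gives O(timestamp_appeal ⊃ calibrate_sensor), so O(calibrate_sensor) either way.
Premise 5, O(report_permit ⊃ not calibrate_sensor), contraposes to O(calibrate_sensor ⊃ not report_permit); with O(calibrate_sensor) we get O(not report_permit).
Premise 3 is O(approve_deed ⊃ report_permit); contrapositively O(not report_permit ⊃ not approve_deed). Since O(not report_permit) holds, K gives O(not approve_deed).
From O(not approve_deed) and premise 7, O(not approve_deed ⊃ purge_cache), we obtain O(purge_cache).
Premise 1 is O(not lock_door ⊃ not purge_cache); contrapositively O(purge_cache ⊃ lock_door). Since O(purge_cache) holds, K gives O(lock_door).
Yet premise 4 is F(lock_door), i.e. O(not lock_door).
We now have both O(lock_door) and O(not lock_door) — lock_door is simultaneously obligatory and forbidden, violating the D-axiom.

Inconsistent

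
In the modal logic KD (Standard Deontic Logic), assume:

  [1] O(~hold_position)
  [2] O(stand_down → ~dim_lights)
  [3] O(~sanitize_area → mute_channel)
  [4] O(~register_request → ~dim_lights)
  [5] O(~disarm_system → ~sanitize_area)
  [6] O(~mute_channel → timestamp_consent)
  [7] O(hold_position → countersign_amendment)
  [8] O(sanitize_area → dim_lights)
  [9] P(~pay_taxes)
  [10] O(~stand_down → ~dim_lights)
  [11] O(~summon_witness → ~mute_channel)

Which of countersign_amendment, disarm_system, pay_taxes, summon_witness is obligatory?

Premises 2 and 10 cover both cases: O(stand_down → ~dim_lights) and O(~stand_down → ~dim_lights). Since stand_down ∨ ~stand_down is a tautology, O(~dim_lights) follows.
Premise 8 is O(sanitize_area → dim_lights); contrapositively O(~dim_lights → ~sanitize_area). Since O(~dim_lights) holds, K gives O(~sanitize_area).
Applying K to premise 3 (O(~sanitize_area → mute_channel)) and O(~sanitize_area) yields O(mute_channel).
The contrapositive of premise 11 (O(~summon_witness → ~mute_channel)) is O(mute_channel → summon_witness), and O(mute_channel) is already established, so O(summon_witness).
So O(summon_witness) holds — summon_witness is obligatory. None of the other listed options is made obligatory by any chain of premises.

summon_witness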